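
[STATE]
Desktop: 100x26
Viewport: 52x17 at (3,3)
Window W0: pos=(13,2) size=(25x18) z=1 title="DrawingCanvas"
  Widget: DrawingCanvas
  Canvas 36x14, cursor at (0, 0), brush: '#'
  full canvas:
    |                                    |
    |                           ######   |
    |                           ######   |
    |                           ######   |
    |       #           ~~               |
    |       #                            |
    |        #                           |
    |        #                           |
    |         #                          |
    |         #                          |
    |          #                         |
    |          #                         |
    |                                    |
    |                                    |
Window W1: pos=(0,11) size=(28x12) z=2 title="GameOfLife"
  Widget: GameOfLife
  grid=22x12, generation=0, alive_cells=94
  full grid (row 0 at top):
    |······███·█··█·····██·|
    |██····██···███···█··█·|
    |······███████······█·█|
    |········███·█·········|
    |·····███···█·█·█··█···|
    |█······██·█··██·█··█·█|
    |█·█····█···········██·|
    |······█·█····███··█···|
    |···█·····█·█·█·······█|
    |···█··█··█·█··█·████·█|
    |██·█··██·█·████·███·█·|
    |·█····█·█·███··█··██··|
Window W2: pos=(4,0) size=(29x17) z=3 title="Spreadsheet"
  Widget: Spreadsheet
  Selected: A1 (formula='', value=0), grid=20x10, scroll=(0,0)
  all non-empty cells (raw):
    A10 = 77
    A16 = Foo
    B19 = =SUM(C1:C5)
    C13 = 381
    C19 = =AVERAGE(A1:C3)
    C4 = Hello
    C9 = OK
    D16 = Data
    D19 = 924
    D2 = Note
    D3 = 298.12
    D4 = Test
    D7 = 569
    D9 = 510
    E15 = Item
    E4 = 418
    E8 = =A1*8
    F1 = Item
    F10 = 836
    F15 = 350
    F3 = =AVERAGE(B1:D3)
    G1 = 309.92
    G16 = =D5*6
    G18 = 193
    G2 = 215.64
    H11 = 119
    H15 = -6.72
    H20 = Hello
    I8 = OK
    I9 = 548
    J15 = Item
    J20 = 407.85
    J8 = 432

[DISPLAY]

 ┃A1:                        ┃    ┃                 
 ┃       A       B       C   ┃────┨                 
 ┃---------------------------┃    ┃                 
 ┃  1      [0]       0       ┃    ┃                 
 ┃  2        0       0       ┃    ┃                 
 ┃  3        0       0       ┃    ┃                 
 ┃  4        0       0Hello  ┃~~  ┃                 
 ┃  5        0       0       ┃    ┃                 
━┃  6        0       0       ┃    ┃                 
a┃  7        0       0       ┃    ┃                 
─┃  8        0       0       ┃    ┃                 
n┃  9        0       0OK     ┃    ┃                 
·┃ 10       77       0       ┃    ┃                 
·┗━━━━━━━━━━━━━━━━━━━━━━━━━━━┛    ┃                 
···███···█·█·█··█···    ┃         ┃                 
·····██·█··██·█··█·█    ┃         ┃                 
█····█···········██·    ┃━━━━━━━━━┛                 


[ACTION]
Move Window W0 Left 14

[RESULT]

r┃A1:                        ┃                      
─┃       A       B       C   ┃                      
 ┃---------------------------┃                      
 ┃  1      [0]       0       ┃                      
 ┃  2        0       0       ┃                      
 ┃  3        0       0       ┃                      
 ┃  4        0       0Hello  ┃                      
 ┃  5        0       0       ┃                      
━┃  6        0       0       ┃                      
a┃  7        0       0       ┃                      
─┃  8        0       0       ┃                      
n┃  9        0       0OK     ┃                      
·┃ 10       77       0       ┃                      
·┗━━━━━━━━━━━━━━━━━━━━━━━━━━━┛                      
···███···█·█·█··█···    ┃                           
·····██·█··██·█··█·█    ┃                           
█····█···········██·    ┃                           


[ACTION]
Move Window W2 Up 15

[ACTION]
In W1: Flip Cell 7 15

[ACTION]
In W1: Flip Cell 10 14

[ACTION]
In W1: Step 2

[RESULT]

r┃A1:                        ┃                      
─┃       A       B       C   ┃                      
 ┃---------------------------┃                      
 ┃  1      [0]       0       ┃                      
 ┃  2        0       0       ┃                      
 ┃  3        0       0       ┃                      
 ┃  4        0       0Hello  ┃                      
 ┃  5        0       0       ┃                      
━┃  6        0       0       ┃                      
a┃  7        0       0       ┃                      
─┃  8        0       0       ┃                      
n┃  9        0       0OK     ┃                      
·┃ 10       77       0       ┃                      
·┗━━━━━━━━━━━━━━━━━━━━━━━━━━━┛                      
·············█······    ┃                           
·····█····██·██·█·█·    ┃                           
·······█·····█······    ┃                           


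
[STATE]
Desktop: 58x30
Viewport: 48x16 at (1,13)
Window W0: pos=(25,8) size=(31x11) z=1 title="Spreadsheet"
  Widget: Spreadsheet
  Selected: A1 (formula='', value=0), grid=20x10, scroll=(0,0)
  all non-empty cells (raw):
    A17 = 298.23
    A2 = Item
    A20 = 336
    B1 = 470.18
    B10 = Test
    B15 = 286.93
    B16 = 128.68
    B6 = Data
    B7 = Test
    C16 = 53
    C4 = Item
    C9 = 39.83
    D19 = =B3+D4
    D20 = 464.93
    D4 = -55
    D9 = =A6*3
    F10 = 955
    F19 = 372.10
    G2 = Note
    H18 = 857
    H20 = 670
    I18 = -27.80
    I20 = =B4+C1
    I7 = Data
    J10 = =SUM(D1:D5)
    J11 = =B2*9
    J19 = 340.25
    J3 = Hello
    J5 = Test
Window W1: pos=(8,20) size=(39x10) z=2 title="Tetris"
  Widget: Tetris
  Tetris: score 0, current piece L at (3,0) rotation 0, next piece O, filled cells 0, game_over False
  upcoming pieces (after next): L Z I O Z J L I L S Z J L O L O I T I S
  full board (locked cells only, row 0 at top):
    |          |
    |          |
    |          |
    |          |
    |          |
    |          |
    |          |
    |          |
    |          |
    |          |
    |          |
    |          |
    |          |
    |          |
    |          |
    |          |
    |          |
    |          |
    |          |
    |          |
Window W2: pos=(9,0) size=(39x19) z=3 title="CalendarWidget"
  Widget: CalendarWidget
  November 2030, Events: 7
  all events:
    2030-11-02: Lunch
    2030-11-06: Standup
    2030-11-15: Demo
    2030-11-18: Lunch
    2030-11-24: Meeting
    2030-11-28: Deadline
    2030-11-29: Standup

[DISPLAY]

        ┃                                     ┃-
        ┃                                     ┃ 
        ┃                                     ┃ 
        ┃                                     ┃ 
        ┃                                     ┃e
        ┗━━━━━━━━━━━━━━━━━━━━━━━━━━━━━━━━━━━━━┛━
                                                
       ┏━━━━━━━━━━━━━━━━━━━━━━━━━━━━━━━━━━━━━┓  
       ┃ Tetris                              ┃  
       ┠─────────────────────────────────────┨  
       ┃          │Next:                     ┃  
       ┃          │▓▓                        ┃  
       ┃          │▓▓                        ┃  
       ┃          │                          ┃  
       ┃          │                          ┃  
       ┃          │                          ┃  


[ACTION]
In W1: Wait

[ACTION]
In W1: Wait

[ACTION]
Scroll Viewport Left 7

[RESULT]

         ┃                                     ┃
         ┃                                     ┃
         ┃                                     ┃
         ┃                                     ┃
         ┃                                     ┃
         ┗━━━━━━━━━━━━━━━━━━━━━━━━━━━━━━━━━━━━━┛
                                                
        ┏━━━━━━━━━━━━━━━━━━━━━━━━━━━━━━━━━━━━━┓ 
        ┃ Tetris                              ┃ 
        ┠─────────────────────────────────────┨ 
        ┃          │Next:                     ┃ 
        ┃          │▓▓                        ┃ 
        ┃          │▓▓                        ┃ 
        ┃          │                          ┃ 
        ┃          │                          ┃ 
        ┃          │                          ┃ 


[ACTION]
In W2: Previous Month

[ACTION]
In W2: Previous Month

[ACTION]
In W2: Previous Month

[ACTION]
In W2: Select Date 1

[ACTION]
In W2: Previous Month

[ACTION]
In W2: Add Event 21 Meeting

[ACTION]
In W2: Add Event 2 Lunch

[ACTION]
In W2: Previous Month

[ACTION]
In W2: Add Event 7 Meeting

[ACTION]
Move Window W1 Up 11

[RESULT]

        ┃┃                                     ┃
        ┃┃                                     ┃
        ┃┃                                     ┃
        ┃┃                                     ┃
        ┃┃                                     ┃
        ┗┗━━━━━━━━━━━━━━━━━━━━━━━━━━━━━━━━━━━━━┛
                                                
                                                
                                                
                                                
                                                
                                                
                                                
                                                
                                                
                                                


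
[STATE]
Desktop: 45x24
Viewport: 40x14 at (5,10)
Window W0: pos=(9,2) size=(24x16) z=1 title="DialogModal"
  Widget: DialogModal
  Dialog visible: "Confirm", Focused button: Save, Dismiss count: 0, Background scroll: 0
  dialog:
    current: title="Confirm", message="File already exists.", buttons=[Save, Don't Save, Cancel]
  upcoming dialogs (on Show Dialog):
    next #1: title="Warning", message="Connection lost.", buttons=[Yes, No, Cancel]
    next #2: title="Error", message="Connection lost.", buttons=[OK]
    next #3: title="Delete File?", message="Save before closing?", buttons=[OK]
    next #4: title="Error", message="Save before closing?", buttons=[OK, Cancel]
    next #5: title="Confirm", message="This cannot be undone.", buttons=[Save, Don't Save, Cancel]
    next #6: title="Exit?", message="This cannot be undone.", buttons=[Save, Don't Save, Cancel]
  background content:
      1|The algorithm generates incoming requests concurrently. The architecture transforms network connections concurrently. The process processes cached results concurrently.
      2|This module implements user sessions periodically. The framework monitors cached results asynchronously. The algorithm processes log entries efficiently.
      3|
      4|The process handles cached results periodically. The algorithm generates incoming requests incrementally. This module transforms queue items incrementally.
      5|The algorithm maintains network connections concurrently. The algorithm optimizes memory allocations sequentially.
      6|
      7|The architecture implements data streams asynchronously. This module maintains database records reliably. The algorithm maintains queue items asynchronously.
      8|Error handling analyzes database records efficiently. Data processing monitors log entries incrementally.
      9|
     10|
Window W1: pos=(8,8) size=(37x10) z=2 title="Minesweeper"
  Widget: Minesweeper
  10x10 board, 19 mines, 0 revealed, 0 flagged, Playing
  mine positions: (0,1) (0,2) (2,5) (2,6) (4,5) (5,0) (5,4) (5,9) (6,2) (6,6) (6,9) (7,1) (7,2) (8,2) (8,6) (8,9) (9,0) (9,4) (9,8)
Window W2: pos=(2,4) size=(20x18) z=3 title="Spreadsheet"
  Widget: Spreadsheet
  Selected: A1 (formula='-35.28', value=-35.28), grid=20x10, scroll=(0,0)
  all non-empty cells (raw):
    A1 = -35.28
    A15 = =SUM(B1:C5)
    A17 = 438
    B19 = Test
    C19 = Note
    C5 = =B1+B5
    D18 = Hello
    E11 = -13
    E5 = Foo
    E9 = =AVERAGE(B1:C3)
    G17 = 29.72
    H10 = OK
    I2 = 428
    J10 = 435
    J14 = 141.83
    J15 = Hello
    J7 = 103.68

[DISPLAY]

1 [-35.28]      ┃──────────────────────┨
2        0      ┃                      ┃
3        0      ┃                      ┃
4        0      ┃                      ┃
5        0      ┃                      ┃
6        0      ┃                      ┃
7        0      ┃                      ┃
8        0      ┃━━━━━━━━━━━━━━━━━━━━━━┛
9        0      ┃                       
0        0      ┃                       
1        0      ┃                       
━━━━━━━━━━━━━━━━┛                       
                                        
                                        


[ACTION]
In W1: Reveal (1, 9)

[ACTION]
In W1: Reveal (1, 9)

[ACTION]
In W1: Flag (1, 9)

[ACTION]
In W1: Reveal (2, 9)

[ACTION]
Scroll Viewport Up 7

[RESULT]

    ┃ DialogModal          ┃            
━━━━━━━━━━━━━━━━┓──────────┨            
preadsheet      ┃m generate┃            
────────────────┨implements┃            
: -35.28        ┃          ┃            
     A       B  ┃━━━━━━━━━━━━━━━━━━━━━━┓
----------------┃                      ┃
1 [-35.28]      ┃──────────────────────┨
2        0      ┃                      ┃
3        0      ┃                      ┃
4        0      ┃                      ┃
5        0      ┃                      ┃
6        0      ┃                      ┃
7        0      ┃                      ┃


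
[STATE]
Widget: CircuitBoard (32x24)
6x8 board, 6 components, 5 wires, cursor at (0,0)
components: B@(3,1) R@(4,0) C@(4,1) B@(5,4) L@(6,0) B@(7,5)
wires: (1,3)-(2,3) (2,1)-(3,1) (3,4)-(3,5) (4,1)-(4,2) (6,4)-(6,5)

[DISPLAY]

   0 1 2 3 4 5                  
0  [.]                          
                                
1               ·               
                │               
2       ·       ·               
        │                       
3       B           · ─ ·       
                                
4   R   C ─ ·                   
                                
5                   B           
                                
6   L               · ─ ·       
                                
7                       B       
Cursor: (0,0)                   
                                
                                
                                
                                
                                
                                
                                


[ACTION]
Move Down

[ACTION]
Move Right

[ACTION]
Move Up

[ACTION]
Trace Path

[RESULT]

   0 1 2 3 4 5                  
0      [.]                      
                                
1               ·               
                │               
2       ·       ·               
        │                       
3       B           · ─ ·       
                                
4   R   C ─ ·                   
                                
5                   B           
                                
6   L               · ─ ·       
                                
7                       B       
Cursor: (0,1)  Trace: No connect
                                
                                
                                
                                
                                
                                
                                


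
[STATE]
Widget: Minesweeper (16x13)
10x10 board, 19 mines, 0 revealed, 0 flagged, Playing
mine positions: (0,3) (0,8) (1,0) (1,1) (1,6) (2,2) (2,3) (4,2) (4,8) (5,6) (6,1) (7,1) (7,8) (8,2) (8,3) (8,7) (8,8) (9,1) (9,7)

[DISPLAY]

■■■■■■■■■■      
■■■■■■■■■■      
■■■■■■■■■■      
■■■■■■■■■■      
■■■■■■■■■■      
■■■■■■■■■■      
■■■■■■■■■■      
■■■■■■■■■■      
■■■■■■■■■■      
■■■■■■■■■■      
                
                
                


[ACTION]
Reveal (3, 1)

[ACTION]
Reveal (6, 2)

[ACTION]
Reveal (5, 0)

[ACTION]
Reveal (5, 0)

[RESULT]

■■■■■■■■■■      
■■■■■■■■■■      
■■■■■■■■■■      
■2■■■■■■■■      
■■■■■■■■■■      
1■■■■■■■■■      
■■2■■■■■■■      
■■■■■■■■■■      
■■■■■■■■■■      
■■■■■■■■■■      
                
                
                


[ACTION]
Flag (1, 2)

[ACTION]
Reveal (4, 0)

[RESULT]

■■■■■■■■■■      
■■⚑■■■■■■■      
23■■■■■■■■      
 2■■■■■■■■      
 1■■■■■■■■      
12■■■■■■■■      
■■2■■■■■■■      
■■■■■■■■■■      
■■■■■■■■■■      
■■■■■■■■■■      
                
                
                


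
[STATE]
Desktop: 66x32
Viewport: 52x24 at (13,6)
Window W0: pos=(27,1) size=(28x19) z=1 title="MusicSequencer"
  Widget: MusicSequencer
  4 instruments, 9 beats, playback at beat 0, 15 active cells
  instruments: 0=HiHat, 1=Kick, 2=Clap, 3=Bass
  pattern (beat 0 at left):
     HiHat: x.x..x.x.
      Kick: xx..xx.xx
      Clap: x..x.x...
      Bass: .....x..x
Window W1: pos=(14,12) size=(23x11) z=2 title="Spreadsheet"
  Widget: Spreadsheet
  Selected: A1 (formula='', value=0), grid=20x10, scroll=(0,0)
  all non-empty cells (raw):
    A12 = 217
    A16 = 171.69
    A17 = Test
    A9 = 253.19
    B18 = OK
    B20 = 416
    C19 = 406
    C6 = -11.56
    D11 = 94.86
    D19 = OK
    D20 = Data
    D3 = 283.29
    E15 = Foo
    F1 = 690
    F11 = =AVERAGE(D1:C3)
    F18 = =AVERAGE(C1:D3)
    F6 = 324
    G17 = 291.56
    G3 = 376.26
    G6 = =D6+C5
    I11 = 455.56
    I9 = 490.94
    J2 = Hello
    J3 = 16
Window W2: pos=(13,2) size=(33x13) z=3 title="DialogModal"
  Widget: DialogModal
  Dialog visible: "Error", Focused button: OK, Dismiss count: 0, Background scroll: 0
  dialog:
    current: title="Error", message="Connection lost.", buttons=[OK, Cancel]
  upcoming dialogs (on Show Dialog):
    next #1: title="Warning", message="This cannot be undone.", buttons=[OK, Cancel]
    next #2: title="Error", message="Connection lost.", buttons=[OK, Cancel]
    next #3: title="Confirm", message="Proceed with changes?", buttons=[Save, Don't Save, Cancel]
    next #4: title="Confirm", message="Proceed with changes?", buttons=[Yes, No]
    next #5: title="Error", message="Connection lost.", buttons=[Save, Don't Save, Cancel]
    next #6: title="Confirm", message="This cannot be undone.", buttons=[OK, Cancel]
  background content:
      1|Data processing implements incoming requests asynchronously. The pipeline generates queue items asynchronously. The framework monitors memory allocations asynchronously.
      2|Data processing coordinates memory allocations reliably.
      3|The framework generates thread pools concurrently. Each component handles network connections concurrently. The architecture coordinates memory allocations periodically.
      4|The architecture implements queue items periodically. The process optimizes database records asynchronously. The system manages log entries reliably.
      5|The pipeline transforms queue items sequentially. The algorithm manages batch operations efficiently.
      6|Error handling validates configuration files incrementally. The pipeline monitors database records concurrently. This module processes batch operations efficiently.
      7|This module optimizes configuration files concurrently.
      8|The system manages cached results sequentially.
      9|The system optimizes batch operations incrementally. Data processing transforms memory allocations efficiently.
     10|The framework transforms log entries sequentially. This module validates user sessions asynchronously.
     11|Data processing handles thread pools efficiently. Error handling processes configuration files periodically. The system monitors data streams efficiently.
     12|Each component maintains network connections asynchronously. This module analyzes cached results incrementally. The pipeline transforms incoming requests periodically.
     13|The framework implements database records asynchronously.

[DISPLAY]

┃Data processing coordinates mem┃        ┃          
┃The f┌──────────────────┐hread ┃        ┃          
┃The a│      Error       │ts que┃        ┃          
┃The p│ Connection lost. │ueue i┃        ┃          
┃Error│  [OK]  Cancel    │config┃        ┃          
┃This └──────────────────┘figura┃        ┃          
┃The system manages cached resul┃        ┃          
┃The system optimizes batch oper┃        ┃          
┗━━━━━━━━━━━━━━━━━━━━━━━━━━━━━━━┛        ┃          
 ┃A1:                  ┃                 ┃          
 ┃       A       B     ┃                 ┃          
 ┃---------------------┃                 ┃          
 ┃  1      [0]       0 ┃                 ┃          
 ┃  2        0       0 ┃━━━━━━━━━━━━━━━━━┛          
 ┃  3        0       0 ┃                            
 ┃  4        0       0 ┃                            
 ┗━━━━━━━━━━━━━━━━━━━━━┛                            
                                                    
                                                    
                                                    
                                                    
                                                    
                                                    
                                                    


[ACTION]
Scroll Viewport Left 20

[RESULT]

             ┃Data processing coordinates mem┃      
             ┃The f┌──────────────────┐hread ┃      
             ┃The a│      Error       │ts que┃      
             ┃The p│ Connection lost. │ueue i┃      
             ┃Error│  [OK]  Cancel    │config┃      
             ┃This └──────────────────┘figura┃      
             ┃The system manages cached resul┃      
             ┃The system optimizes batch oper┃      
             ┗━━━━━━━━━━━━━━━━━━━━━━━━━━━━━━━┛      
              ┃A1:                  ┃               
              ┃       A       B     ┃               
              ┃---------------------┃               
              ┃  1      [0]       0 ┃               
              ┃  2        0       0 ┃━━━━━━━━━━━━━━━
              ┃  3        0       0 ┃               
              ┃  4        0       0 ┃               
              ┗━━━━━━━━━━━━━━━━━━━━━┛               
                                                    
                                                    
                                                    
                                                    
                                                    
                                                    
                                                    


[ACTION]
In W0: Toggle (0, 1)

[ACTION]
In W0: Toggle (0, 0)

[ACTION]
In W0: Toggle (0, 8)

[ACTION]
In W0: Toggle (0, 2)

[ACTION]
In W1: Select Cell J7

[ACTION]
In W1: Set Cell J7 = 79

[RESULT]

             ┃Data processing coordinates mem┃      
             ┃The f┌──────────────────┐hread ┃      
             ┃The a│      Error       │ts que┃      
             ┃The p│ Connection lost. │ueue i┃      
             ┃Error│  [OK]  Cancel    │config┃      
             ┃This └──────────────────┘figura┃      
             ┃The system manages cached resul┃      
             ┃The system optimizes batch oper┃      
             ┗━━━━━━━━━━━━━━━━━━━━━━━━━━━━━━━┛      
              ┃J7: 79               ┃               
              ┃       A       B     ┃               
              ┃---------------------┃               
              ┃  1        0       0 ┃               
              ┃  2        0       0 ┃━━━━━━━━━━━━━━━
              ┃  3        0       0 ┃               
              ┃  4        0       0 ┃               
              ┗━━━━━━━━━━━━━━━━━━━━━┛               
                                                    
                                                    
                                                    
                                                    
                                                    
                                                    
                                                    


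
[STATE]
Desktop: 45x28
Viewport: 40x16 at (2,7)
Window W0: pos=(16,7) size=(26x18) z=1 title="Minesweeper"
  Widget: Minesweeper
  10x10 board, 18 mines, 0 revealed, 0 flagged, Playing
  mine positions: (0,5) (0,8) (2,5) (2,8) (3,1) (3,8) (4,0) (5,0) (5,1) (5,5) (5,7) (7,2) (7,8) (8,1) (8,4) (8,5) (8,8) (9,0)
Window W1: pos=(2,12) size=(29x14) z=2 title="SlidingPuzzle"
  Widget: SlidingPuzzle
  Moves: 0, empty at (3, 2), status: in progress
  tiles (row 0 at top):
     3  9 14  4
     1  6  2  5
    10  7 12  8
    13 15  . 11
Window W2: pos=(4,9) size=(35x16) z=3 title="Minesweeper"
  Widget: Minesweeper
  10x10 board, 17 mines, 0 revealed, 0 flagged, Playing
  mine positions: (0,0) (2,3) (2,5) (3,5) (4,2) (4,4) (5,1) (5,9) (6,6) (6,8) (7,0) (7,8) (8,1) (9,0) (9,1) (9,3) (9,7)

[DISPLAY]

              ┏━━━━━━━━━━━━━━━━━━━━━━━━┓
              ┃ Minesweeper            ┃
  ┏━━━━━━━━━━━━━━━━━━━━━━━━━━━━━━━━━┓──┨
  ┃ Minesweeper                     ┃  ┃
  ┠─────────────────────────────────┨  ┃
┏━┃■■■■■■■■■■                       ┃  ┃
┃ ┃■■■■■■■■■■                       ┃  ┃
┠─┃■■■■■■■■■■                       ┃  ┃
┃┌┃■■■■■■■■■■                       ┃  ┃
┃│┃■■■■■■■■■■                       ┃  ┃
┃├┃■■■■■■■■■■                       ┃  ┃
┃│┃■■■■■■■■■■                       ┃  ┃
┃├┃■■■■■■■■■■                       ┃  ┃
┃│┃■■■■■■■■■■                       ┃  ┃
┃├┃■■■■■■■■■■                       ┃  ┃
┃│┃                                 ┃  ┃


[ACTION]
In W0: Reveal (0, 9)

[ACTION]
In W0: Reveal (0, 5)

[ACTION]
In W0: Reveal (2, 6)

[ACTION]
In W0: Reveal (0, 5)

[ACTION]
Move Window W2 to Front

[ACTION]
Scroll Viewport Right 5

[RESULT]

           ┏━━━━━━━━━━━━━━━━━━━━━━━━┓   
           ┃ Minesweeper            ┃   
━━━━━━━━━━━━━━━━━━━━━━━━━━━━━━━━━┓──┨   
 Minesweeper                     ┃  ┃   
─────────────────────────────────┨  ┃   
■■■■■■■■■■                       ┃  ┃   
■■■■■■■■■■                       ┃  ┃   
■■■■■■■■■■                       ┃  ┃   
■■■■■■■■■■                       ┃  ┃   
■■■■■■■■■■                       ┃  ┃   
■■■■■■■■■■                       ┃  ┃   
■■■■■■■■■■                       ┃  ┃   
■■■■■■■■■■                       ┃  ┃   
■■■■■■■■■■                       ┃  ┃   
■■■■■■■■■■                       ┃  ┃   
                                 ┃  ┃   


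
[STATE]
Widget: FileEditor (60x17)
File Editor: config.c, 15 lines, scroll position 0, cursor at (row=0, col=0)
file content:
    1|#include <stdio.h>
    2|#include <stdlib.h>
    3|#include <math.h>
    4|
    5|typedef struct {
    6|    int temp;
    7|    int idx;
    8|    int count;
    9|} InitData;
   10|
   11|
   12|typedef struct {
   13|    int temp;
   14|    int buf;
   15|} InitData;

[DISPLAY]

█include <stdio.h>                                         ▲
#include <stdlib.h>                                        █
#include <math.h>                                          ░
                                                           ░
typedef struct {                                           ░
    int temp;                                              ░
    int idx;                                               ░
    int count;                                             ░
} InitData;                                                ░
                                                           ░
                                                           ░
typedef struct {                                           ░
    int temp;                                              ░
    int buf;                                               ░
} InitData;                                                ░
                                                           ░
                                                           ▼


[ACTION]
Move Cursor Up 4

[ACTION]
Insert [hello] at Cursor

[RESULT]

hello█include <stdio.h>                                    ▲
#include <stdlib.h>                                        █
#include <math.h>                                          ░
                                                           ░
typedef struct {                                           ░
    int temp;                                              ░
    int idx;                                               ░
    int count;                                             ░
} InitData;                                                ░
                                                           ░
                                                           ░
typedef struct {                                           ░
    int temp;                                              ░
    int buf;                                               ░
} InitData;                                                ░
                                                           ░
                                                           ▼


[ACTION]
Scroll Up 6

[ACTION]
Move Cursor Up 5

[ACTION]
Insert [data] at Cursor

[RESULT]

hellodata█include <stdio.h>                                ▲
#include <stdlib.h>                                        █
#include <math.h>                                          ░
                                                           ░
typedef struct {                                           ░
    int temp;                                              ░
    int idx;                                               ░
    int count;                                             ░
} InitData;                                                ░
                                                           ░
                                                           ░
typedef struct {                                           ░
    int temp;                                              ░
    int buf;                                               ░
} InitData;                                                ░
                                                           ░
                                                           ▼


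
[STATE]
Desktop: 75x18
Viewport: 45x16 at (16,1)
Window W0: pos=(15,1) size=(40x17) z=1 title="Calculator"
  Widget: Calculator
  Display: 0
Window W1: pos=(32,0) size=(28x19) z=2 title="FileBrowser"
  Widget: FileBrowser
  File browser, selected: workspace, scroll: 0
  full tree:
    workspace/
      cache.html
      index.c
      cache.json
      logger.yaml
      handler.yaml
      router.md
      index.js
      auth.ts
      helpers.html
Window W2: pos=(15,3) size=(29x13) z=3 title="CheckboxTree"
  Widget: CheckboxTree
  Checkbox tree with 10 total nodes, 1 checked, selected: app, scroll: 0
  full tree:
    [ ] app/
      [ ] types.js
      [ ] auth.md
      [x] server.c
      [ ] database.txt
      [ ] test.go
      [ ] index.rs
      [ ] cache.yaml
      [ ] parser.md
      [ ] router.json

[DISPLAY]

━━━━━━━━━━━━━━━━┃ FileBrowser              ┃ 
 Calculator     ┠──────────────────────────┨ 
━━━━━━━━━━━━━━━━━━━━━━━━━━━┓pace/          ┃ 
 CheckboxTree              ┃tml            ┃ 
───────────────────────────┨               ┃ 
>[-] app/                  ┃son            ┃ 
   [ ] types.js            ┃yaml           ┃ 
   [ ] auth.md             ┃.yaml          ┃ 
   [x] server.c            ┃md             ┃ 
   [ ] database.txt        ┃s              ┃ 
   [ ] test.go             ┃               ┃ 
   [ ] index.rs            ┃.html          ┃ 
   [ ] cache.yaml          ┃               ┃ 
   [ ] parser.md           ┃               ┃ 
━━━━━━━━━━━━━━━━━━━━━━━━━━━┛               ┃ 
                ┃                          ┃ 


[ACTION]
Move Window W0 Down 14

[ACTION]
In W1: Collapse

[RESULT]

━━━━━━━━━━━━━━━━┃ FileBrowser              ┃ 
 Calculator     ┠──────────────────────────┨ 
━━━━━━━━━━━━━━━━━━━━━━━━━━━┓pace/          ┃ 
 CheckboxTree              ┃               ┃ 
───────────────────────────┨               ┃ 
>[-] app/                  ┃               ┃ 
   [ ] types.js            ┃               ┃ 
   [ ] auth.md             ┃               ┃ 
   [x] server.c            ┃               ┃ 
   [ ] database.txt        ┃               ┃ 
   [ ] test.go             ┃               ┃ 
   [ ] index.rs            ┃               ┃ 
   [ ] cache.yaml          ┃               ┃ 
   [ ] parser.md           ┃               ┃ 
━━━━━━━━━━━━━━━━━━━━━━━━━━━┛               ┃ 
                ┃                          ┃ 


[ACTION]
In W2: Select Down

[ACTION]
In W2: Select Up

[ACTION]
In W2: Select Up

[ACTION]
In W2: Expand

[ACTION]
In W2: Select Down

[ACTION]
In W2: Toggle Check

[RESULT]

━━━━━━━━━━━━━━━━┃ FileBrowser              ┃ 
 Calculator     ┠──────────────────────────┨ 
━━━━━━━━━━━━━━━━━━━━━━━━━━━┓pace/          ┃ 
 CheckboxTree              ┃               ┃ 
───────────────────────────┨               ┃ 
 [-] app/                  ┃               ┃ 
>  [x] types.js            ┃               ┃ 
   [ ] auth.md             ┃               ┃ 
   [x] server.c            ┃               ┃ 
   [ ] database.txt        ┃               ┃ 
   [ ] test.go             ┃               ┃ 
   [ ] index.rs            ┃               ┃ 
   [ ] cache.yaml          ┃               ┃ 
   [ ] parser.md           ┃               ┃ 
━━━━━━━━━━━━━━━━━━━━━━━━━━━┛               ┃ 
                ┃                          ┃ 


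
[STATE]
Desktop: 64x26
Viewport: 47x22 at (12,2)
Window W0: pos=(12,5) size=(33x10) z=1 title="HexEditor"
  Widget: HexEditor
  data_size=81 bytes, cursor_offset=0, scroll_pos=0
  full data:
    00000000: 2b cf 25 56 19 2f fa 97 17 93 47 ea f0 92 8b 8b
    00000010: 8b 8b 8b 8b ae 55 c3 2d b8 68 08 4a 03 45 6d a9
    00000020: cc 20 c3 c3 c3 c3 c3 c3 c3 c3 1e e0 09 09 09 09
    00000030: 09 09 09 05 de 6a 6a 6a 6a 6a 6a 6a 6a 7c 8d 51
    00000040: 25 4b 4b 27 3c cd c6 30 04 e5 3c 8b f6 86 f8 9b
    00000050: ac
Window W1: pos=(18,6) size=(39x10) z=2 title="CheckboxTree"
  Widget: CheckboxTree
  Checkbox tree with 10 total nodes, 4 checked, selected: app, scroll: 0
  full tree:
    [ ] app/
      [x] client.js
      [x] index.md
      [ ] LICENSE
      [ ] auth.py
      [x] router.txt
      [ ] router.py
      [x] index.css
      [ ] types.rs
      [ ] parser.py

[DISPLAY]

                                               
                                               
                                               
┏━━━━━━━━━━━━━━━━━━━━━━━━━━━━━━━┓              
┃ HexE┏━━━━━━━━━━━━━━━━━━━━━━━━━━━━━━━━━━━━━┓  
┠─────┃ CheckboxTree                        ┃  
┃00000┠─────────────────────────────────────┨  
┃00000┃>[-] app/                            ┃  
┃00000┃   [x] client.js                     ┃  
┃00000┃   [x] index.md                      ┃  
┃00000┃   [ ] LICENSE                       ┃  
┃00000┃   [ ] auth.py                       ┃  
┗━━━━━┃   [x] router.txt                    ┃  
      ┗━━━━━━━━━━━━━━━━━━━━━━━━━━━━━━━━━━━━━┛  
                                               
                                               
                                               
                                               
                                               
                                               
                                               
                                               


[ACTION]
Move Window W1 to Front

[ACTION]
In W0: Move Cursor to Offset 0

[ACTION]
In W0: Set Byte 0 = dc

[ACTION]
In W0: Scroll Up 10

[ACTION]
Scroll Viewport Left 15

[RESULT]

                                               
                                               
                                               
            ┏━━━━━━━━━━━━━━━━━━━━━━━━━━━━━━━┓  
            ┃ HexE┏━━━━━━━━━━━━━━━━━━━━━━━━━━━━
            ┠─────┃ CheckboxTree               
            ┃00000┠────────────────────────────
            ┃00000┃>[-] app/                   
            ┃00000┃   [x] client.js            
            ┃00000┃   [x] index.md             
            ┃00000┃   [ ] LICENSE              
            ┃00000┃   [ ] auth.py              
            ┗━━━━━┃   [x] router.txt           
                  ┗━━━━━━━━━━━━━━━━━━━━━━━━━━━━
                                               
                                               
                                               
                                               
                                               
                                               
                                               
                                               
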